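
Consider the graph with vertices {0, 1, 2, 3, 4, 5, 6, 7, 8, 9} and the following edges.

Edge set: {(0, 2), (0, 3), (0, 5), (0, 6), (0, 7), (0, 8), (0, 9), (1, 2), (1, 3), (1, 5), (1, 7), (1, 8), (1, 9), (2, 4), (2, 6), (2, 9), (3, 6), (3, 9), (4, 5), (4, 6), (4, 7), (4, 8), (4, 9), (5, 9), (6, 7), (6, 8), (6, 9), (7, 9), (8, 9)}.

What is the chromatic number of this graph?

4, 6, 7, 9 are mutually adjacent (a clique of size 4), so at least 4 colors are needed.
A valid assignment using 4 colors: 0=green, 1=blue, 2=yellow, 3=yellow, 4=green, 5=yellow, 6=blue, 7=yellow, 8=yellow, 9=red. Every edge joins two different colors.

4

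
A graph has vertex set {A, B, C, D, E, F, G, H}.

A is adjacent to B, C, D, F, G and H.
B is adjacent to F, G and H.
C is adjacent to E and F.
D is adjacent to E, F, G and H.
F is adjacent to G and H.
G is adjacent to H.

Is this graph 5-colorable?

The chromatic number is 5. A, B, F, G, H form a clique, so at least 5 colors are needed.
One proper 5-coloring: A=red, B=yellow, C=green, D=yellow, E=red, F=blue, G=purple, H=green.
That is already a proper 5-coloring.

Yes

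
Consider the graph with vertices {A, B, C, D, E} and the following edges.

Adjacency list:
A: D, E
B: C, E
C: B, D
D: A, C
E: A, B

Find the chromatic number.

The cycle C-D-A-E-B-C has odd length 5, so it cannot be 2-colored; at least 3 colors are needed.
3 colors suffice: color 1 → {A, B}; color 2 → {D, E}; color 3 → {C}. Each edge has distinct colors on its endpoints.

3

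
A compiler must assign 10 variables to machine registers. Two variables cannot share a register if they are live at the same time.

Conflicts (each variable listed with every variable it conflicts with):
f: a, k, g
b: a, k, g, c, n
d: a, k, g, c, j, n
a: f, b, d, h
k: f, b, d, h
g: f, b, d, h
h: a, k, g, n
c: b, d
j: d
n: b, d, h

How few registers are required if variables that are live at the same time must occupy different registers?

2

b and c conflict, so at least 2 registers are needed.
2 registers suffice: f=1, b=1, d=1, a=2, k=2, g=2, h=1, c=2, j=2, n=2. Each listed conflict is separated.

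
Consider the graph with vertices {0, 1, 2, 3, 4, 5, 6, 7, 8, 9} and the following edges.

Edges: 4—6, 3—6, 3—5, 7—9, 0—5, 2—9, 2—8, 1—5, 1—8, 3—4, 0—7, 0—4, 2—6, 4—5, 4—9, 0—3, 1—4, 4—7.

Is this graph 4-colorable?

The chromatic number is 4. 0, 3, 4, 5 form a clique, so at least 4 colors are needed.
4 colors suffice: 0=green, 1=blue, 2=red, 3=blue, 4=red, 5=yellow, 6=green, 7=blue, 8=green, 9=green.
That is already a proper 4-coloring.

Yes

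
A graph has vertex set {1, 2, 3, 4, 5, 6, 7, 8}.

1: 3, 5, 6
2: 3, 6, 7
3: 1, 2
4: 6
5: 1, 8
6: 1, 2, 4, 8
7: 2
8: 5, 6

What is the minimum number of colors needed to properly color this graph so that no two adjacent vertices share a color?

2 and 7 are adjacent, so at least 2 colors are needed.
2 colors suffice: color a → {3, 5, 6, 7}; color b → {1, 2, 4, 8}. No two adjacent vertices share a color.

2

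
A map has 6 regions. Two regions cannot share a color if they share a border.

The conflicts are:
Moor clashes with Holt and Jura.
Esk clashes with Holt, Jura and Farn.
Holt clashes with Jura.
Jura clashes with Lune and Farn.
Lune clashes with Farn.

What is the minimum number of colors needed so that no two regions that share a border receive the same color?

Jura, Lune, Farn are mutually in conflict, so at least 3 colors are needed.
3 colors suffice: color 1 → {Jura}; color 2 → {Holt, Farn}; color 3 → {Moor, Esk, Lune}. Each listed conflict is separated.

3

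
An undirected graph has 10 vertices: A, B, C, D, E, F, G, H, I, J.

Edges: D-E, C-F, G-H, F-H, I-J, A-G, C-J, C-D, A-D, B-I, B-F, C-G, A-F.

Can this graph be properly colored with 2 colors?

The cycle C-F-B-I-J-C has odd length 5, so it cannot be 2-colored; at least 3 colors are needed.
So 2 colors are not enough.

No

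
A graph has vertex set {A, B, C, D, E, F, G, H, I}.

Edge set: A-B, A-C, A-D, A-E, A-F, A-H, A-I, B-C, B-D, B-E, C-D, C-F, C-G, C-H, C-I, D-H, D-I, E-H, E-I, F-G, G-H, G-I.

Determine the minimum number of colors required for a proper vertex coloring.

A, C, D, I are mutually adjacent (a clique of size 4), so at least 4 colors are needed.
4 colors suffice: color red → {C, E}; color blue → {A, G}; color green → {B, F, H, I}; color yellow → {D}. No two adjacent vertices share a color.

4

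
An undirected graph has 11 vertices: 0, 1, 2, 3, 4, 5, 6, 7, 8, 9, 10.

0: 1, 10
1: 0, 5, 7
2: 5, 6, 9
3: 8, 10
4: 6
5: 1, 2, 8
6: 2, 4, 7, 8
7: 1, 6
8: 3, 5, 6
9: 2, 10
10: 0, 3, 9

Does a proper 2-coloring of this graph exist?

The cycle 5-2-6-7-1-5 has odd length 5, so it cannot be 2-colored; at least 3 colors are needed.
So 2 colors are not enough.

No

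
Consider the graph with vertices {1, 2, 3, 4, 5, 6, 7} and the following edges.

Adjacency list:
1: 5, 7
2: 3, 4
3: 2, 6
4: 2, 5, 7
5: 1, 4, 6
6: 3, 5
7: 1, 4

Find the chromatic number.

The cycle 5-4-2-3-6-5 has odd length 5, so it cannot be 2-colored; at least 3 colors are needed.
3 colors suffice: color a → {1, 4, 6}; color b → {2, 5, 7}; color c → {3}. Every edge joins two different colors.

3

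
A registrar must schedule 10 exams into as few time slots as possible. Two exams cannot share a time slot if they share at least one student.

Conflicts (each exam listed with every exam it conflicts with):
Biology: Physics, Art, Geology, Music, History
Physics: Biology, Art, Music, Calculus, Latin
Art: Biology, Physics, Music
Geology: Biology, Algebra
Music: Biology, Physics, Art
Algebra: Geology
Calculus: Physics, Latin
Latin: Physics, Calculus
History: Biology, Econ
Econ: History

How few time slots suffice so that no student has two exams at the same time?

4

Biology, Physics, Art, Music pairwise conflict, so at least 4 time slots are needed.
4 time slots suffice: time slot 1 → {Biology, Algebra, Latin, Econ}; time slot 2 → {Physics, Geology, History}; time slot 3 → {Music, Calculus}; time slot 4 → {Art}. Every pair that conflicts lands in different time slots.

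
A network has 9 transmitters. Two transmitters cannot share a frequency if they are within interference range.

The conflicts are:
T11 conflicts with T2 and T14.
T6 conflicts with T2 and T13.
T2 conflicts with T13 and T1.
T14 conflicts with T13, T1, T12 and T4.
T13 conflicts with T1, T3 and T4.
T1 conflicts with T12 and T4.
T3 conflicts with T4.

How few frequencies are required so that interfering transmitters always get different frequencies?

T14, T13, T1, T4 pairwise conflict, so at least 4 frequencies are needed.
4 frequencies suffice: frequency 1 → {T11, T13, T12}; frequency 2 → {T6, T1, T3}; frequency 3 → {T2, T14}; frequency 4 → {T4}. Each listed conflict is separated.

4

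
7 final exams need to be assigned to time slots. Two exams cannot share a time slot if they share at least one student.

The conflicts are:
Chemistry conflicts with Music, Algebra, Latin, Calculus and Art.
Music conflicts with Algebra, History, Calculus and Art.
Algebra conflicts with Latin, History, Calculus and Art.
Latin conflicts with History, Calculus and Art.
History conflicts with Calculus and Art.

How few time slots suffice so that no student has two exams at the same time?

Chemistry, Music, Algebra, Calculus pairwise conflict, so at least 4 time slots are needed.
4 time slots suffice: Chemistry=2, Music=4, Algebra=1, Latin=4, History=2, Calculus=3, Art=3. Each listed conflict is separated.

4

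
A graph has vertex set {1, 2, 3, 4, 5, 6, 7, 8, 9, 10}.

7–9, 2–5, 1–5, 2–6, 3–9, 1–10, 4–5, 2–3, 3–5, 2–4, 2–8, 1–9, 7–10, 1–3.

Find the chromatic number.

2, 4, 5 are pairwise adjacent, so at least 3 colors are needed.
3 colors suffice: color a → {1, 2, 7}; color b → {3, 4, 6, 8, 10}; color c → {5, 9}. No two adjacent vertices share a color.

3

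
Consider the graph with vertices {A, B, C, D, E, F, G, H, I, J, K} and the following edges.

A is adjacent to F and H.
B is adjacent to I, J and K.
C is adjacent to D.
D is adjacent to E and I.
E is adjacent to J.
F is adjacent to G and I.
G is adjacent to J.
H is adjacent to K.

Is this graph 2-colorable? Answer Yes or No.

The cycle B-J-E-D-I-B has odd length 5, so it cannot be 2-colored; at least 3 colors are needed.
So 2 colors are not enough.

No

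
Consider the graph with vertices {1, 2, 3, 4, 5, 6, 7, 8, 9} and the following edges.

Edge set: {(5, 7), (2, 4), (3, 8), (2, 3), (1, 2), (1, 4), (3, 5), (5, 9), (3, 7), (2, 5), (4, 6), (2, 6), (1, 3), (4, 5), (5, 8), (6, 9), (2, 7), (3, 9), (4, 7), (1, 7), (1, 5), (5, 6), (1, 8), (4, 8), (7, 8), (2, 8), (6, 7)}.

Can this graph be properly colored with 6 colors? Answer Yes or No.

Yes

The chromatic number is 6. 1, 2, 3, 5, 7, 8 are pairwise adjacent (a clique of size 6), so at least 6 colors are needed.
6 colors suffice: 1=f, 2=b, 3=e, 4=e, 5=a, 6=d, 7=c, 8=d, 9=b.
That is already a proper 6-coloring.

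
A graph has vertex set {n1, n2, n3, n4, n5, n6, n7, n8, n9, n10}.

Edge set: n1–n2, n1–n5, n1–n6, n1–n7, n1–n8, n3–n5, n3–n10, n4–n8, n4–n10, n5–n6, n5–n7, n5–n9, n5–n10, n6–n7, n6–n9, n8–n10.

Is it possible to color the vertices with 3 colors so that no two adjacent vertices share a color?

n1, n5, n6, n7 are mutually adjacent (a clique of size 4), so at least 4 colors are needed.
So 3 colors are not enough.

No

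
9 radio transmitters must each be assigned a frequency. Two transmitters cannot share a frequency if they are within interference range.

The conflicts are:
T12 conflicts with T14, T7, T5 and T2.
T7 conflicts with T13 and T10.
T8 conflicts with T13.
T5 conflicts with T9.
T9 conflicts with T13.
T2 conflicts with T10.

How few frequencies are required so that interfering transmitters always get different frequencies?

The cycle T5-T9-T13-T7-T12-T5 has odd length 5, so it cannot be 2-colored; at least 3 frequencies are needed.
3 frequencies suffice: frequency 1 → {T12, T13, T10}; frequency 2 → {T14, T7, T8, T5, T2}; frequency 3 → {T9}. No two conflicting transmitters share a frequency.

3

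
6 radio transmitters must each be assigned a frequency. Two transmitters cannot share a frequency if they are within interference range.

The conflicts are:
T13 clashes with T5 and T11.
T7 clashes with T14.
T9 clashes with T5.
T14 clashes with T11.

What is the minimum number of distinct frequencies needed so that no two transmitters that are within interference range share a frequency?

T9 and T5 conflict, so at least 2 frequencies are needed.
2 frequencies suffice: frequency 1 → {T13, T9, T14}; frequency 2 → {T7, T5, T11}. Every pair that conflicts lands in different frequencies.

2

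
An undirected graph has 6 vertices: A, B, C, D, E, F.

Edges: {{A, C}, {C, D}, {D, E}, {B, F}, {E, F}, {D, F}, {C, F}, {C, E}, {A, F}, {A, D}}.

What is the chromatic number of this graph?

C, D, E, F are pairwise adjacent (a clique of size 4), so at least 4 colors are needed.
One proper 4-coloring: A=4, B=2, C=3, D=2, E=4, F=1. No two adjacent vertices share a color.

4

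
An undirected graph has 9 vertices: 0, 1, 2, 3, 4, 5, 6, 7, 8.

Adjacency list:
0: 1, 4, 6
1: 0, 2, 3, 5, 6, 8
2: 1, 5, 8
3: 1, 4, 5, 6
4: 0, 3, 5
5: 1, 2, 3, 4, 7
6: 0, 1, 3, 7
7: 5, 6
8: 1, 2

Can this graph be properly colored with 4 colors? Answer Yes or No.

Yes

The chromatic number is 3. 0, 1, 6 form a triangle, so at least 3 colors are needed.
One proper 3-coloring: 0=c, 1=a, 2=c, 3=c, 4=a, 5=b, 6=b, 7=a, 8=b.
Since 4 ≥ 3, a proper 4-coloring certainly exists.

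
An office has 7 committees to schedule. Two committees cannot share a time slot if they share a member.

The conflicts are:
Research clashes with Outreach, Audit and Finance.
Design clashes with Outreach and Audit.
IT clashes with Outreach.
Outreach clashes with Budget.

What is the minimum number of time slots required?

Research and Finance conflict, so at least 2 time slots are needed.
2 time slots suffice: Research=2, Design=2, IT=2, Outreach=1, Budget=2, Audit=1, Finance=1. Each listed conflict is separated.

2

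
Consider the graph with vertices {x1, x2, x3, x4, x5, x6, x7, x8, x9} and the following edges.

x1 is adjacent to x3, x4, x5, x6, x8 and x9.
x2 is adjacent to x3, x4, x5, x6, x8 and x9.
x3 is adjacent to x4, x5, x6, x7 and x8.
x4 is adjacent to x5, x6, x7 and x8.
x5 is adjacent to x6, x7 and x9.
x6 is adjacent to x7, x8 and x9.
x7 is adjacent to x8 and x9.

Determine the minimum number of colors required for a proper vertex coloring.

x3, x4, x6, x7, x8 form a clique, so at least 5 colors are needed.
5 colors suffice: color 1 → {x6}; color 2 → {x3, x9}; color 3 → {x4}; color 4 → {x5, x8}; color 5 → {x1, x2, x7}. Every edge joins two different colors.

5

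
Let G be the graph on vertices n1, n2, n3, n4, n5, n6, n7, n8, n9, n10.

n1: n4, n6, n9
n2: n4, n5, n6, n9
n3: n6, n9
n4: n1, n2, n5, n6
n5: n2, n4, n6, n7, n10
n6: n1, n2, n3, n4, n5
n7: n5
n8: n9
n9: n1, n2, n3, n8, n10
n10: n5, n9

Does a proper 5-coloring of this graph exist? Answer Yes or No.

Yes

The chromatic number is 4. n2, n4, n5, n6 are mutually adjacent (a clique of size 4), so at least 4 colors are needed.
One proper 4-coloring: n1=B, n2=Y, n3=B, n4=G, n5=B, n6=R, n7=R, n8=B, n9=R, n10=G.
Since 5 ≥ 4, a proper 5-coloring certainly exists.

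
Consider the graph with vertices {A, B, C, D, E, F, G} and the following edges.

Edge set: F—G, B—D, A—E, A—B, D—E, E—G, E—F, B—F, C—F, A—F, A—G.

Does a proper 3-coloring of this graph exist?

A, E, F, G form a clique, so at least 4 colors are needed.
So 3 colors are not enough.

No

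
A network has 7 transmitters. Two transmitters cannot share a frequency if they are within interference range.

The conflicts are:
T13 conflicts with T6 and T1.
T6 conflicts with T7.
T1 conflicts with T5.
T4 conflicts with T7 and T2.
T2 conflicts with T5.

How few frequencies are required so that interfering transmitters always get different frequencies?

The cycle T2-T5-T1-T13-T6-T7-T4-T2 has odd length 7, so it cannot be 2-colored; at least 3 frequencies are needed.
Using 3 frequencies: T13=1, T6=2, T1=2, T4=2, T7=1, T2=1, T5=3. Each listed conflict is separated.

3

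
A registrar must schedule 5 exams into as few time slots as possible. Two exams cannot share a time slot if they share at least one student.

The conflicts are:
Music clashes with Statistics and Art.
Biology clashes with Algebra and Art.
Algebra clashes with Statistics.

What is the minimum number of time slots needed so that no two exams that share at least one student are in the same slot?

The cycle Art-Biology-Algebra-Statistics-Music-Art has odd length 5, so it cannot be 2-colored; at least 3 time slots are needed.
3 time slots suffice: time slot 1 → {Algebra, Art}; time slot 2 → {Biology, Statistics}; time slot 3 → {Music}. No two conflicting exams share a time slot.

3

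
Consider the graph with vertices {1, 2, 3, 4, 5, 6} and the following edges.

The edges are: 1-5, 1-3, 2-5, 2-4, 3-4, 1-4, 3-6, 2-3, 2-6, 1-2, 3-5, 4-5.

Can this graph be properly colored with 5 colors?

The chromatic number is 5. 1, 2, 3, 4, 5 are pairwise adjacent (a clique of size 5), so at least 5 colors are needed.
One proper 5-coloring: 1=purple, 2=red, 3=blue, 4=yellow, 5=green, 6=green.
That is already a proper 5-coloring.

Yes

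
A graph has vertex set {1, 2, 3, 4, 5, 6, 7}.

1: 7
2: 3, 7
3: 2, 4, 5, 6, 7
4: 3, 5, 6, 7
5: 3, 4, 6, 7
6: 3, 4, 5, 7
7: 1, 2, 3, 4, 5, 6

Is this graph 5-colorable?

The chromatic number is 5. 3, 4, 5, 6, 7 form a clique, so at least 5 colors are needed.
One proper 5-coloring: 1=b, 2=c, 3=b, 4=e, 5=d, 6=c, 7=a.
That is already a proper 5-coloring.

Yes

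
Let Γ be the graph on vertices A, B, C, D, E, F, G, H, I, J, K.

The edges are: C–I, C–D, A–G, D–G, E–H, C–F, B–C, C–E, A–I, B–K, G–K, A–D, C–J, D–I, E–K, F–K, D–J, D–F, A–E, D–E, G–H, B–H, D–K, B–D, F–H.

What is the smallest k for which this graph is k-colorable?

3

C, D, E form a triangle, so at least 3 colors are needed.
3 colors suffice: color 1 → {D, H}; color 2 → {A, C, K}; color 3 → {B, E, F, G, I, J}. Each edge has distinct colors on its endpoints.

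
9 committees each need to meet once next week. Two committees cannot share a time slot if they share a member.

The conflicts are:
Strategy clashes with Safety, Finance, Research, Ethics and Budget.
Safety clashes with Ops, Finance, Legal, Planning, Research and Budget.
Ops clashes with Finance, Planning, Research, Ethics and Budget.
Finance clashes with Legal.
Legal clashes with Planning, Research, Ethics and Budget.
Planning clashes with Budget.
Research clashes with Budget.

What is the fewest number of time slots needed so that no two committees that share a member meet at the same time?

4

Safety, Ops, Planning, Budget all conflict with each other, so at least 4 time slots are needed.
4 time slots suffice: Strategy=2, Safety=1, Ops=2, Finance=3, Legal=2, Planning=4, Research=4, Ethics=1, Budget=3. No two conflicting committees share a time slot.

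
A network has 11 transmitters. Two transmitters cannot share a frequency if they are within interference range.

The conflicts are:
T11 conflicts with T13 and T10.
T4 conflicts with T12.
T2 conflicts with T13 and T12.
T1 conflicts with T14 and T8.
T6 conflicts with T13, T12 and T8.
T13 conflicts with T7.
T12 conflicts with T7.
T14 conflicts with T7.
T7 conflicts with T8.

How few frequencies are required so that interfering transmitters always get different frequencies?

T6 and T8 conflict, so at least 2 frequencies are needed.
2 frequencies suffice: frequency 1 → {T13, T12, T10, T14, T8}; frequency 2 → {T11, T4, T2, T1, T6, T7}. Every pair that conflicts lands in different frequencies.

2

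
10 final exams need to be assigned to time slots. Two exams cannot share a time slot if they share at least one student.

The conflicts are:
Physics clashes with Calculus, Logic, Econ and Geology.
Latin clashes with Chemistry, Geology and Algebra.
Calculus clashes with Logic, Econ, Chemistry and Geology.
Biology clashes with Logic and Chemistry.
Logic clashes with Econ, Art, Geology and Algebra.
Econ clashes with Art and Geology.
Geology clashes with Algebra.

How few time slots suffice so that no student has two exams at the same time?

Physics, Calculus, Logic, Econ, Geology pairwise conflict, so at least 5 time slots are needed.
Using 5 time slots: Physics=5, Latin=1, Calculus=3, Biology=3, Logic=1, Econ=4, Chemistry=2, Art=2, Geology=2, Algebra=3. No two conflicting exams share a time slot.

5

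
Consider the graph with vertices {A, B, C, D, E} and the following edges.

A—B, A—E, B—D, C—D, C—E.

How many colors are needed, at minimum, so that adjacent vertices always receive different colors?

3

The cycle C-E-A-B-D-C has odd length 5, so it cannot be 2-colored; at least 3 colors are needed.
3 colors suffice: color red → {A, C}; color blue → {D, E}; color green → {B}. Each edge has distinct colors on its endpoints.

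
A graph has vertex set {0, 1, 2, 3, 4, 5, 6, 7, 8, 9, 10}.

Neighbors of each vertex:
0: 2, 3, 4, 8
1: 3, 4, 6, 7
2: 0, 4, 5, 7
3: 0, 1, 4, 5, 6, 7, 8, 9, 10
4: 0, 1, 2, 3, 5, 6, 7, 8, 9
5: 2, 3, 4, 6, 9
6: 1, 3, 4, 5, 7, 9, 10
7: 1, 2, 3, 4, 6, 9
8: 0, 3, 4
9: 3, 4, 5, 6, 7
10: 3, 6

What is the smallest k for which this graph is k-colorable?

1, 3, 4, 6, 7 form a clique, so at least 5 colors are needed.
5 colors suffice: 0=green, 1=purple, 2=blue, 3=blue, 4=red, 5=yellow, 6=green, 7=yellow, 8=yellow, 9=purple, 10=red. No two adjacent vertices share a color.

5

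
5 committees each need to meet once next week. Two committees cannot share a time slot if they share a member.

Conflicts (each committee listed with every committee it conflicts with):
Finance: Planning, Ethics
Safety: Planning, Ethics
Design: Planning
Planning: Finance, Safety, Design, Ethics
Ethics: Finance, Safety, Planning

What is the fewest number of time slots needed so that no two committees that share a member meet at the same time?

3

Safety, Planning, Ethics are mutually in conflict, so at least 3 time slots are needed.
Using 3 time slots: Finance=3, Safety=3, Design=2, Planning=1, Ethics=2. No two conflicting committees share a time slot.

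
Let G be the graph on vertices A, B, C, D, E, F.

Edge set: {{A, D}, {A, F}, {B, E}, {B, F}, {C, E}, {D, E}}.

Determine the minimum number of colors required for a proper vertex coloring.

The cycle E-B-F-A-D-E has odd length 5, so it cannot be 2-colored; at least 3 colors are needed.
One proper 3-coloring: A=blue, B=blue, C=blue, D=green, E=red, F=red. Every edge joins two different colors.

3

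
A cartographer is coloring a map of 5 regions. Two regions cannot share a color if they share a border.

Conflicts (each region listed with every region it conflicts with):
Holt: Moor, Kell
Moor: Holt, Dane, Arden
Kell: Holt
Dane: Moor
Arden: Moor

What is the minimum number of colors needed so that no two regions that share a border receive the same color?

Holt and Kell conflict, so at least 2 colors are needed.
2 colors suffice: Holt=2, Moor=1, Kell=1, Dane=2, Arden=2. Every pair that conflicts lands in different colors.

2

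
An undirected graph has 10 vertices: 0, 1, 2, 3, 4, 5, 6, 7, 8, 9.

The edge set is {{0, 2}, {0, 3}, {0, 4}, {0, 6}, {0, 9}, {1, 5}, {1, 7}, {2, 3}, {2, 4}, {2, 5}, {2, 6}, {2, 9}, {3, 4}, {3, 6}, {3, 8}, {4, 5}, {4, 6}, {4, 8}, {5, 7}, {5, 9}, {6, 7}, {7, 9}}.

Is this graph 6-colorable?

The chromatic number is 5. 0, 2, 3, 4, 6 are mutually adjacent (a clique of size 5), so at least 5 colors are needed.
One proper 5-coloring: 0=green, 1=blue, 2=red, 3=purple, 4=blue, 5=green, 6=yellow, 7=red, 8=red, 9=blue.
Since 6 ≥ 5, a proper 6-coloring certainly exists.

Yes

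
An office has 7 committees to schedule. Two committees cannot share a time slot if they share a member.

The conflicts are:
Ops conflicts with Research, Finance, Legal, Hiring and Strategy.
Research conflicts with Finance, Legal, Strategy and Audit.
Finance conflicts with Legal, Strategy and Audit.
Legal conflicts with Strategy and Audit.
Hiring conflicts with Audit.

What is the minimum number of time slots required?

Ops, Research, Finance, Legal, Strategy all conflict with each other, so at least 5 time slots are needed.
5 time slots suffice: time slot 1 → {Legal, Hiring}; time slot 2 → {Ops, Audit}; time slot 3 → {Research}; time slot 4 → {Finance}; time slot 5 → {Strategy}. Every pair that conflicts lands in different time slots.

5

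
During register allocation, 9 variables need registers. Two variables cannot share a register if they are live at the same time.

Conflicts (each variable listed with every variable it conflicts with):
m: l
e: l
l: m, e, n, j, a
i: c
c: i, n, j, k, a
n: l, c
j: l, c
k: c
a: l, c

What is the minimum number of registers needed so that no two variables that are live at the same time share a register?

2

e and l conflict, so at least 2 registers are needed.
Using 2 registers: m=2, e=2, l=1, i=2, c=1, n=2, j=2, k=2, a=2. Each listed conflict is separated.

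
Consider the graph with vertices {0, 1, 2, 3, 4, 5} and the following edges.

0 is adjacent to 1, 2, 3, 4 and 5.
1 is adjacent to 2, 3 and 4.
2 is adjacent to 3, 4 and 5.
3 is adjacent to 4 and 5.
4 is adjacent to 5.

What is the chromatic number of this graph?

0, 2, 3, 4, 5 are pairwise adjacent (a clique of size 5), so at least 5 colors are needed.
A valid assignment using 5 colors: 0=yellow, 1=purple, 2=green, 3=red, 4=blue, 5=purple. No two adjacent vertices share a color.

5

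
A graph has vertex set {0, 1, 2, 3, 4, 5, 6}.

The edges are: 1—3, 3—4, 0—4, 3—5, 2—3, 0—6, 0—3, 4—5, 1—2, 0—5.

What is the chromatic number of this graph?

4

0, 3, 4, 5 are mutually adjacent (a clique of size 4), so at least 4 colors are needed.
A valid assignment using 4 colors: 0=b, 1=b, 2=c, 3=a, 4=c, 5=d, 6=a. No two adjacent vertices share a color.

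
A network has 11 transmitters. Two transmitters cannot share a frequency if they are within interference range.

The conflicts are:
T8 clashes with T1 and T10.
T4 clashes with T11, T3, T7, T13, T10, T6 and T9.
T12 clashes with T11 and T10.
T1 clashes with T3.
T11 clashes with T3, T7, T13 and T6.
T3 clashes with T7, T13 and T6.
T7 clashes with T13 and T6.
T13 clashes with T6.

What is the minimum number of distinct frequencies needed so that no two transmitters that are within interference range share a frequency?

T4, T11, T3, T7, T13, T6 all conflict with each other, so at least 6 frequencies are needed.
6 frequencies suffice: frequency 1 → {T4, T12, T1}; frequency 2 → {T3, T10, T9}; frequency 3 → {T8, T11}; frequency 4 → {T7}; frequency 5 → {T13}; frequency 6 → {T6}. Every pair that conflicts lands in different frequencies.

6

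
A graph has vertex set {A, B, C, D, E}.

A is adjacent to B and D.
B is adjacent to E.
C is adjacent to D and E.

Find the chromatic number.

The cycle B-E-C-D-A-B has odd length 5, so it cannot be 2-colored; at least 3 colors are needed.
One proper 3-coloring: A=1, B=3, C=1, D=2, E=2. Every edge joins two different colors.

3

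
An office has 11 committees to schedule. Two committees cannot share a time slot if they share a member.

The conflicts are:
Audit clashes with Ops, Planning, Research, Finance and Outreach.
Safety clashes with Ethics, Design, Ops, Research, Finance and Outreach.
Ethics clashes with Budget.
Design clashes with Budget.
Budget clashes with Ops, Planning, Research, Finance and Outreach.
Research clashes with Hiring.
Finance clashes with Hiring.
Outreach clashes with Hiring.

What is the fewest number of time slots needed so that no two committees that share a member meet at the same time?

2

Safety and Ops conflict, so at least 2 time slots are needed.
2 time slots suffice: time slot 1 → {Audit, Safety, Budget, Hiring}; time slot 2 → {Ethics, Design, Ops, Planning, Research, Finance, Outreach}. Every pair that conflicts lands in different time slots.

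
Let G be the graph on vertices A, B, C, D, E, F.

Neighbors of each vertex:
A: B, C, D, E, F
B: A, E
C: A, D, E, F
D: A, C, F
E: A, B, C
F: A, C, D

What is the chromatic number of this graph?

4

A, C, D, F form a clique, so at least 4 colors are needed.
One proper 4-coloring: A=1, B=2, C=2, D=4, E=3, F=3. No two adjacent vertices share a color.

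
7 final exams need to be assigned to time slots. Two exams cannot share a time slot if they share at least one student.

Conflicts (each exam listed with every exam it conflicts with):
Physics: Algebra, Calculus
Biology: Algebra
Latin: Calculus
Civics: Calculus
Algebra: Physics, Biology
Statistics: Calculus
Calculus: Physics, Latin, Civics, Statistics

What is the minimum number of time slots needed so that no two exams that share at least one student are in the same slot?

2

Physics and Algebra conflict, so at least 2 time slots are needed.
2 time slots suffice: time slot 1 → {Algebra, Calculus}; time slot 2 → {Physics, Biology, Latin, Civics, Statistics}. Every pair that conflicts lands in different time slots.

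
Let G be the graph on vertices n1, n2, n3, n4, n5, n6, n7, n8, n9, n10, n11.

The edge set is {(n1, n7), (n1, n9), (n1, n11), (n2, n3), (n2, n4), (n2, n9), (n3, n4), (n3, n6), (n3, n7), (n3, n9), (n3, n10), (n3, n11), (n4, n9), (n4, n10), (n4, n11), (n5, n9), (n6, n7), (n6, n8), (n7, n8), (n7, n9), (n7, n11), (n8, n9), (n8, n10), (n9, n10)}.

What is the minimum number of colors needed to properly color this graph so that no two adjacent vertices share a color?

n2, n3, n4, n9 are pairwise adjacent (a clique of size 4), so at least 4 colors are needed.
4 colors suffice: color 1 → {n6, n9, n11}; color 2 → {n1, n3, n5, n8}; color 3 → {n4, n7}; color 4 → {n2, n10}. Each edge has distinct colors on its endpoints.

4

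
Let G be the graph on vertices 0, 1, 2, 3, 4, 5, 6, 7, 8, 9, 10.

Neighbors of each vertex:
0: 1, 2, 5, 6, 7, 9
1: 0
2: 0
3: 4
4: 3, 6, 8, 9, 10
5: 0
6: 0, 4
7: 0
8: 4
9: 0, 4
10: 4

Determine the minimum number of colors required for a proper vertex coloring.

2

0 and 5 are adjacent, so at least 2 colors are needed.
A valid assignment using 2 colors: 0=red, 1=blue, 2=blue, 3=blue, 4=red, 5=blue, 6=blue, 7=blue, 8=blue, 9=blue, 10=blue. Each edge has distinct colors on its endpoints.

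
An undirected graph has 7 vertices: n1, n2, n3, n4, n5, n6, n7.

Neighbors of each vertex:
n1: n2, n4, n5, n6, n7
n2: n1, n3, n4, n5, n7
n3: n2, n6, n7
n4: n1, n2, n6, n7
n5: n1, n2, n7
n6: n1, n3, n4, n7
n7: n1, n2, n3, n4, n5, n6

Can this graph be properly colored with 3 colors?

n1, n2, n4, n7 are mutually adjacent (a clique of size 4), so at least 4 colors are needed.
So 3 colors are not enough.

No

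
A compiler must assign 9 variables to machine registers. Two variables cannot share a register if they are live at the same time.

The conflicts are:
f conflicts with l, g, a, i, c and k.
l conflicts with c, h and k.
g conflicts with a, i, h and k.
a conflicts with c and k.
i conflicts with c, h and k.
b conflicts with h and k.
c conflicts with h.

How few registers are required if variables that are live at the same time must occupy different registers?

f, g, i, k pairwise conflict, so at least 4 registers are needed.
4 registers suffice: register 1 → {h, k}; register 2 → {f, b}; register 3 → {g, c}; register 4 → {l, a, i}. No two conflicting variables share a register.

4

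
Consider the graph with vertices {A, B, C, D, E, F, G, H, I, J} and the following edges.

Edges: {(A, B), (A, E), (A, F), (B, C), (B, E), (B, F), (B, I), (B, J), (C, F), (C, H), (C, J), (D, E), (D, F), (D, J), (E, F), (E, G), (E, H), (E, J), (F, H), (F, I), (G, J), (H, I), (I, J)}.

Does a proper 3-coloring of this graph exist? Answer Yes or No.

A, B, E, F are mutually adjacent (a clique of size 4), so at least 4 colors are needed.
So 3 colors are not enough.

No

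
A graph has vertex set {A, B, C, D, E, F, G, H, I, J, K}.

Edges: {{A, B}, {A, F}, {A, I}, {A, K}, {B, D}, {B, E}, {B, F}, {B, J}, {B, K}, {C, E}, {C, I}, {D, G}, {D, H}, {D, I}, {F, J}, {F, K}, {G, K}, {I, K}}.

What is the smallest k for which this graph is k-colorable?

4

A, B, F, K form a clique, so at least 4 colors are needed.
One proper 4-coloring: A=4, B=1, C=3, D=2, E=2, F=3, G=1, H=1, I=1, J=2, K=2. No two adjacent vertices share a color.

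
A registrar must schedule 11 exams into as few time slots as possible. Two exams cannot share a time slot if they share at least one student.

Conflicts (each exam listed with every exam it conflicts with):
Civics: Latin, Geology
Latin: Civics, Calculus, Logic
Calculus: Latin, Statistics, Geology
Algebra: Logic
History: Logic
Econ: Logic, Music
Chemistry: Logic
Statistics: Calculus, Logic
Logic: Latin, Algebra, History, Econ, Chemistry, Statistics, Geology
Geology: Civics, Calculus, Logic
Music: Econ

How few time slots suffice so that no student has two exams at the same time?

Calculus and Statistics conflict, so at least 2 time slots are needed.
Using 2 time slots: Civics=1, Latin=2, Calculus=1, Algebra=2, History=2, Econ=2, Chemistry=2, Statistics=2, Logic=1, Geology=2, Music=1. Each listed conflict is separated.

2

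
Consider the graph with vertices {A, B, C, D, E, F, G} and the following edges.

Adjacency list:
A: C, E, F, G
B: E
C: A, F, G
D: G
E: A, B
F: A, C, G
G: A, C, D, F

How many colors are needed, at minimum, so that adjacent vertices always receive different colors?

4

A, C, F, G form a clique, so at least 4 colors are needed.
One proper 4-coloring: A=red, B=red, C=yellow, D=red, E=blue, F=green, G=blue. No two adjacent vertices share a color.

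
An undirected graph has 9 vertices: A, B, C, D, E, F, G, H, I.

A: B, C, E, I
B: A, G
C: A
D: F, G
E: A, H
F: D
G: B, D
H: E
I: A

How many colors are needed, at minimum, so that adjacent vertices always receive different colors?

2

A and C are adjacent, so at least 2 colors are needed.
A valid assignment using 2 colors: A=red, B=blue, C=blue, D=blue, E=blue, F=red, G=red, H=red, I=blue. No two adjacent vertices share a color.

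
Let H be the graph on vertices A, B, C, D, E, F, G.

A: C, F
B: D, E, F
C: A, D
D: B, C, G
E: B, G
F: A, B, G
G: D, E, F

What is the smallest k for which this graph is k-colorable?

3

The cycle C-A-F-G-D-C has odd length 5, so it cannot be 2-colored; at least 3 colors are needed.
3 colors suffice: color 1 → {D, E, F}; color 2 → {A, B, G}; color 3 → {C}. Every edge joins two different colors.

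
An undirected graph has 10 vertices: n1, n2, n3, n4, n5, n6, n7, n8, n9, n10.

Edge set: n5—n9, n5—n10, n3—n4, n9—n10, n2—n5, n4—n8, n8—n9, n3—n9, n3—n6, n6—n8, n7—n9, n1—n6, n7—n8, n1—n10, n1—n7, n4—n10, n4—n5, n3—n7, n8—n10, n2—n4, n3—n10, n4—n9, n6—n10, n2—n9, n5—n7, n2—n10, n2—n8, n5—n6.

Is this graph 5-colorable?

The chromatic number is 5. n2, n4, n8, n9, n10 are mutually adjacent (a clique of size 5), so at least 5 colors are needed.
One proper 5-coloring: n1=3, n2=5, n3=4, n4=3, n5=4, n6=2, n7=1, n8=4, n9=2, n10=1.
That is already a proper 5-coloring.

Yes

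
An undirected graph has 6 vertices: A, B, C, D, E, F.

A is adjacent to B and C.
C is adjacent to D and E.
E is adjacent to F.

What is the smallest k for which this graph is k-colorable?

2

C and D are adjacent, so at least 2 colors are needed.
2 colors suffice: color 1 → {B, C, F}; color 2 → {A, D, E}. No two adjacent vertices share a color.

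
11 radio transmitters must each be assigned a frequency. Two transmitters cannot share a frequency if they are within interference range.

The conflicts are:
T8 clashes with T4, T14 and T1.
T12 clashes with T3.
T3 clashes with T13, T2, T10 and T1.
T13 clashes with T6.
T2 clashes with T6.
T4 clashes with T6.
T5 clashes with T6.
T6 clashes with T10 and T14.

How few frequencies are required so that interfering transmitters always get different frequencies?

2

T8 and T14 conflict, so at least 2 frequencies are needed.
2 frequencies suffice: frequency 1 → {T8, T3, T6}; frequency 2 → {T12, T13, T2, T4, T5, T10, T14, T1}. Each listed conflict is separated.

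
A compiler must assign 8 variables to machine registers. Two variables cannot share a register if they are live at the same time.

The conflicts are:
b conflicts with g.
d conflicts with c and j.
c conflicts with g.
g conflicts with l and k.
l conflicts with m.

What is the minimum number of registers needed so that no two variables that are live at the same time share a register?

2

b and g conflict, so at least 2 registers are needed.
2 registers suffice: register 1 → {d, g, m}; register 2 → {b, c, l, j, k}. No two conflicting variables share a register.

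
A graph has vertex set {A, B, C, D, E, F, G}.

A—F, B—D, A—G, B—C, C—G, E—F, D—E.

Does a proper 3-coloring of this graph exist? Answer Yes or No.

Yes

The chromatic number is 3. The cycle G-C-B-D-E-F-A-G has odd length 7, so it cannot be 2-colored; at least 3 colors are needed.
One proper 3-coloring: A=blue, B=blue, C=green, D=red, E=blue, F=red, G=red.
That is already a proper 3-coloring.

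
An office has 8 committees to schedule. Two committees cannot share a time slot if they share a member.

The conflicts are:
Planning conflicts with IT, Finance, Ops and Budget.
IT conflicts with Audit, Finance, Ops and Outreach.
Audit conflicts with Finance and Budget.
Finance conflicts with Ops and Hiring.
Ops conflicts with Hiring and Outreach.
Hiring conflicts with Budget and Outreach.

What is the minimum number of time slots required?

4

Planning, IT, Finance, Ops are mutually in conflict, so at least 4 time slots are needed.
4 time slots suffice: Planning=4, IT=2, Audit=1, Finance=3, Ops=1, Hiring=2, Budget=3, Outreach=3. No two conflicting committees share a time slot.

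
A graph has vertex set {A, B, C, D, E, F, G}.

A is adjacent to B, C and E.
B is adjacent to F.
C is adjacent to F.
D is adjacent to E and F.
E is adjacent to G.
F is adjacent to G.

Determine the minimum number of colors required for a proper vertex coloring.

The cycle F-B-A-E-D-F has odd length 5, so it cannot be 2-colored; at least 3 colors are needed.
A valid assignment using 3 colors: A=1, B=2, C=2, D=3, E=2, F=1, G=3. Every edge joins two different colors.

3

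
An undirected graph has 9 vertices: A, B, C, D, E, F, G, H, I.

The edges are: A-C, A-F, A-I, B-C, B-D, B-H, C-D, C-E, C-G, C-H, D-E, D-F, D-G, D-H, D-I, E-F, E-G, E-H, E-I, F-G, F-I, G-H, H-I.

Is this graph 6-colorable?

The chromatic number is 5. C, D, E, G, H form a clique, so at least 5 colors are needed.
5 colors suffice: color 1 → {A, D}; color 2 → {B, E}; color 3 → {C, I}; color 4 → {F, H}; color 5 → {G}.
Since 6 ≥ 5, a proper 6-coloring certainly exists.

Yes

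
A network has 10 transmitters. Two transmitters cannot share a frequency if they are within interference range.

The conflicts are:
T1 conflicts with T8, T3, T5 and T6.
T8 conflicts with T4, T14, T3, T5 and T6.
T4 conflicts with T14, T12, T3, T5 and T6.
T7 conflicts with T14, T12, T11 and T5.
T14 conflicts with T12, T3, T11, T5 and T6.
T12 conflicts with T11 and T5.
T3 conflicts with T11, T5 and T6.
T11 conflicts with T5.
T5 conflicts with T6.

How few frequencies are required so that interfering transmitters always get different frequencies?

6

T8, T4, T14, T3, T5, T6 pairwise conflict, so at least 6 frequencies are needed.
6 frequencies suffice: frequency 1 → {T5}; frequency 2 → {T1, T14}; frequency 3 → {T12, T3}; frequency 4 → {T8, T11}; frequency 5 → {T4, T7}; frequency 6 → {T6}. Every pair that conflicts lands in different frequencies.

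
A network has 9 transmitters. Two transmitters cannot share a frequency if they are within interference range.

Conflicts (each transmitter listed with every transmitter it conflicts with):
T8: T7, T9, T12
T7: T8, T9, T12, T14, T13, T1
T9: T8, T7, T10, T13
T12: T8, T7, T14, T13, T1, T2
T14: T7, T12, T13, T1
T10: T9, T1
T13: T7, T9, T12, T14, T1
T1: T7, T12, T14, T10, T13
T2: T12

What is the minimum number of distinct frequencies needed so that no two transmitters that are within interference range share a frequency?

T7, T12, T14, T13, T1 pairwise conflict, so at least 5 frequencies are needed.
Using 5 frequencies: T8=3, T7=1, T9=2, T12=2, T14=5, T10=1, T13=4, T1=3, T2=1. Every pair that conflicts lands in different frequencies.

5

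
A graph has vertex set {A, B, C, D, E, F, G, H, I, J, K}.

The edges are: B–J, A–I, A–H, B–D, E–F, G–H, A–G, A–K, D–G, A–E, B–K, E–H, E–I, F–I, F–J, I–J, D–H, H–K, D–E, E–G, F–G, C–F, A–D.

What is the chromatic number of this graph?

A, D, E, G, H are pairwise adjacent (a clique of size 5), so at least 5 colors are needed.
One proper 5-coloring: A=1, B=1, C=2, D=4, E=2, F=1, G=3, H=5, I=3, J=2, K=2. No two adjacent vertices share a color.

5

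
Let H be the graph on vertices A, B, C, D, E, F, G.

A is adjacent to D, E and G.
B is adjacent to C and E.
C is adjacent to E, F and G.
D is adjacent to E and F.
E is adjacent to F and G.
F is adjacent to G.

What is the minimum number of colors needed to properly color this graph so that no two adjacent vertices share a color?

4

C, E, F, G form a clique, so at least 4 colors are needed.
A valid assignment using 4 colors: A=blue, B=green, C=blue, D=yellow, E=red, F=green, G=yellow. No two adjacent vertices share a color.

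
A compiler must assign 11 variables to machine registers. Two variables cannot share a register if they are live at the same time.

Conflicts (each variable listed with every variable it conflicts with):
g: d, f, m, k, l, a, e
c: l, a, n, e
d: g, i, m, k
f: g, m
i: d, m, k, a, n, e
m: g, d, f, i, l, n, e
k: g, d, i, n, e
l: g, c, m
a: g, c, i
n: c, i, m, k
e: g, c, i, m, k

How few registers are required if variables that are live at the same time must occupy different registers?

3

i, k, n pairwise conflict, so at least 3 registers are needed.
3 registers suffice: register 1 → {g, c, i}; register 2 → {m, k, a}; register 3 → {d, f, l, n, e}. Each listed conflict is separated.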